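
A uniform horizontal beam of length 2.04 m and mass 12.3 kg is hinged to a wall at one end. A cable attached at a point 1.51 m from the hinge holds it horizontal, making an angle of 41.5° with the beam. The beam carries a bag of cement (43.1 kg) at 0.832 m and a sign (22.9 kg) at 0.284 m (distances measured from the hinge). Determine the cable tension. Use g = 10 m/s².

T ≈ 549 N

About the hinge:
Beam weight: 12.3 × 10 = 123 N down at 1.02 m → arm 1.02 m, τ = 123 × 1.02 = 125.5 N·m clockwise.
Bag of cement: 43.1 × 10 = 431 N down at 0.832 m → arm 0.832 m, τ = 431 × 0.832 = 358.6 N·m clockwise.
Sign: 22.9 × 10 = 229 N down at 0.284 m → arm 0.284 m, τ = 229 × 0.284 = 65.04 N·m clockwise.
Total clockwise load moment = 549.1 N·m.
The cable tension T acts at 1.51 m; only its component perpendicular to the beam, T sinθ, produces torque. sin 41.5° = 0.6626.
For rotational equilibrium, T × 1.51 × 0.6626 = 549.1, so T = 549.1 / 1.001 = 549 N.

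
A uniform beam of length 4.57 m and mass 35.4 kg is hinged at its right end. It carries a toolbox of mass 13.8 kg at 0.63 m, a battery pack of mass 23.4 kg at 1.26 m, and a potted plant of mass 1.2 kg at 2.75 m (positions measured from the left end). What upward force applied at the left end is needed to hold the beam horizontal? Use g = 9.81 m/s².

Take moments about the right end.
Beam weight: 35.4 × 9.81 = 347.3 N down at 2.285 m → arm 2.285 m, τ = 347.3 × 2.285 = 793.6 N·m counterclockwise.
Toolbox: 13.8 × 9.81 = 135.4 N down at 0.63 m → arm 3.94 m, τ = 135.4 × 3.94 = 533.5 N·m counterclockwise.
Battery pack: 23.4 × 9.81 = 229.6 N down at 1.26 m → arm 3.31 m, τ = 229.6 × 3.31 = 760 N·m counterclockwise.
Potted plant: 1.2 × 9.81 = 11.77 N down at 2.75 m → arm 1.82 m, τ = 11.77 × 1.82 = 21.42 N·m counterclockwise.
Net moment of the loads = 2109 N·m counterclockwise.
The upward force F acts at the left end, arm 4.57 m, giving F × 4.57 clockwise.
Balancing moments: F × 4.57 = 2109, giving F = 2109 / 4.57 = 461 N.

F ≈ 461 N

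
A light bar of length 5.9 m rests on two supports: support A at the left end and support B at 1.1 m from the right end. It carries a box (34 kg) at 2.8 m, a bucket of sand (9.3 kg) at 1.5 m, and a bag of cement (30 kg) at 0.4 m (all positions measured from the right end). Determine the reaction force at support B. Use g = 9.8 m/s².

R_B ≈ 636 N

Taking torques about support A:
Box: 34 × 9.8 = 333.2 N down at 2.8 m → arm 3.1 m, τ = 333.2 × 3.1 = 1033 N·m clockwise.
Bucket of sand: 9.3 × 9.8 = 91.14 N down at 1.5 m → arm 4.4 m, τ = 91.14 × 4.4 = 401 N·m clockwise.
Bag of cement: 30 × 9.8 = 294 N down at 0.4 m → arm 5.5 m, τ = 294 × 5.5 = 1617 N·m clockwise.
Net load moment about support A = 3051 N·m clockwise.
Reaction R at support B is upward at 1.1 m, arm 4.8 m → moment R × 4.8 counterclockwise.
Balancing moments: R × 4.8 = 3051, giving R = 636 N.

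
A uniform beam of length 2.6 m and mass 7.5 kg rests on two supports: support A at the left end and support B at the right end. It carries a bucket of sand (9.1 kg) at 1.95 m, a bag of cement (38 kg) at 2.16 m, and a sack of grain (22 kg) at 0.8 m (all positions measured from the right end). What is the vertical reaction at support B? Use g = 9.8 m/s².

Choose support A as the axis so its reaction then has zero moment arm.
Beam weight: 7.5 × 9.8 = 73.5 N down at 1.3 m → arm 1.3 m, τ = 73.5 × 1.3 = 95.55 N·m clockwise.
Bucket of sand: 9.1 × 9.8 = 89.18 N down at 1.95 m → arm 0.65 m, τ = 89.18 × 0.65 = 57.97 N·m clockwise.
Bag of cement: 38 × 9.8 = 372.4 N down at 2.16 m → arm 0.44 m, τ = 372.4 × 0.44 = 163.9 N·m clockwise.
Sack of grain: 22 × 9.8 = 215.6 N down at 0.8 m → arm 1.8 m, τ = 215.6 × 1.8 = 388.1 N·m clockwise.
Net load moment about support A = 705.5 N·m clockwise.
Reaction R at support B is upward at 0 m, arm 2.6 m → moment R × 2.6 counterclockwise.
Balancing moments: R × 2.6 = 705.5, giving R = 271 N.

R_B ≈ 271 N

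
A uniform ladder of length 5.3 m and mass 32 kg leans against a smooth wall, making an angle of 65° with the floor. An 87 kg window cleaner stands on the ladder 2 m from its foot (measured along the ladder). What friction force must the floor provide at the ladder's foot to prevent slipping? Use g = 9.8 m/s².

Take moments about the foot of the ladder.
Ladder weight 32×9.8 = 313.6 N acts at 2.65 m along the ladder; its horizontal arm is 2.65·cos65° = 1.12 m → τ = 351.2 N·m clockwise.
Window cleaner: 87×9.8 = 852.6 N at 2 m → arm 0.8452 m → τ = 720.6 N·m clockwise.
Wall normal N acts horizontally at the top; its moment arm is the height L sinθ = 5.3·sin65° = 4.803 m, counterclockwise.
Στ = 0 ⇒ N × 4.803 = 1072 ⇒ N = 223 N.
ΣFx = 0: friction at the foot balances the wall's push, so f = N_wall = 223 N.

f ≈ 223 N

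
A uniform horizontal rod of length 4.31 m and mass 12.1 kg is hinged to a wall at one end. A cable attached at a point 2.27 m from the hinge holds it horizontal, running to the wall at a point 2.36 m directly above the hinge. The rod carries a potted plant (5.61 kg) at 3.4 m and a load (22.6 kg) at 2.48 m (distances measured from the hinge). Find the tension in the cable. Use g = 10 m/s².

T ≈ 619 N

Take moments about the hinge.
Beam weight: 12.1 × 10 = 121 N down at 2.155 m → arm 2.155 m, τ = 121 × 2.155 = 260.8 N·m clockwise.
Potted plant: 5.61 × 10 = 56.1 N down at 3.4 m → arm 3.4 m, τ = 56.1 × 3.4 = 190.7 N·m clockwise.
Load: 22.6 × 10 = 226 N down at 2.48 m → arm 2.48 m, τ = 226 × 2.48 = 560.5 N·m clockwise.
Total clockwise load moment = 1012 N·m.
The cable tension T acts at 2.27 m; only its component perpendicular to the rod, T sinθ, produces torque. sinθ = h/√(h²+d²) = 2.36/√(2.36²+2.27²) = 0.7207.
Balancing moments: T × 2.27 × 0.7207 = 1012, giving T = 1012 / 1.636 = 619 N.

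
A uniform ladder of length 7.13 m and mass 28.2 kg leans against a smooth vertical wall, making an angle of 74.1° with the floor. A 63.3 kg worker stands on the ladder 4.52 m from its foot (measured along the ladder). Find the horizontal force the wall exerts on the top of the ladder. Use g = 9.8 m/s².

N_wall ≈ 151 N

Sum moments about the foot of the ladder (the floor normal and friction both act there and drop out).
Ladder weight 28.2×9.8 = 276.4 N acts at 3.565 m along the ladder; its horizontal arm is 3.565·cos74.1° = 0.9767 m → τ = 270 N·m clockwise.
Worker: 63.3×9.8 = 620.3 N at 4.52 m → arm 1.238 m → τ = 767.9 N·m clockwise.
Wall normal N acts horizontally at the top; its moment arm is the height L sinθ = 7.13·sin74.1° = 6.857 m, counterclockwise.
Setting net torque to zero: N × 6.857 = 1038 → N = 151 N.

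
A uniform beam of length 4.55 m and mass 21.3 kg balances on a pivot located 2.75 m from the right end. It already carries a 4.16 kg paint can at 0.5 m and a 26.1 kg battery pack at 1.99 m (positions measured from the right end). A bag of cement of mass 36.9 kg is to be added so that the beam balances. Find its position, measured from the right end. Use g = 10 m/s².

Sum moments about the pivot (at 2.75 m from the right end) (the support reaction has zero arm there).
Beam weight: 21.3 × 10 = 213 N down at 2.275 m → arm 0.475 m, τ = 213 × 0.475 = 101.2 N·m clockwise.
Paint can: 4.16 × 10 = 41.6 N down at 0.5 m → arm 2.25 m, τ = 41.6 × 2.25 = 93.6 N·m clockwise.
Battery pack: 26.1 × 10 = 261 N down at 1.99 m → arm 0.76 m, τ = 261 × 0.76 = 198.4 N·m clockwise.
Net moment of existing loads = 393.2 N·m clockwise.
The bag of cement weighs 36.9 × 10 = 369 N and must supply an equal counterclockwise moment, so its lever arm about the pivot is 393.2 / 369 = 1.07 m.
That puts it at 2.75 + 1.07 = 3.82 m from the right end.

x ≈ 3.82 m from the right end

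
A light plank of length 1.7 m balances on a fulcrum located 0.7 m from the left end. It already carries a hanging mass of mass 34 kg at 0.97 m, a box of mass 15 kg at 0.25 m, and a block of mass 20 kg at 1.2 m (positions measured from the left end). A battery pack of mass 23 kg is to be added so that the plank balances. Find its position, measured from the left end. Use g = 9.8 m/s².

Taking torques about the fulcrum (at 0.7 m from the left end):
Hanging mass: 34 × 9.8 = 333.2 N down at 0.97 m → arm 0.27 m, τ = 333.2 × 0.27 = 89.96 N·m clockwise.
Box: 15 × 9.8 = 147 N down at 0.25 m → arm 0.45 m, τ = 147 × 0.45 = 66.15 N·m counterclockwise.
Block: 20 × 9.8 = 196 N down at 1.2 m → arm 0.5 m, τ = 196 × 0.5 = 98 N·m clockwise.
Net moment of existing loads = 121.8 N·m clockwise.
The battery pack weighs 23 × 9.8 = 225.4 N and must supply an equal counterclockwise moment, so its lever arm about the fulcrum is 121.8 / 225.4 = 0.54 m.
That puts it at 0.7 − 0.54 = 0.16 m from the left end.

x ≈ 0.16 m from the left end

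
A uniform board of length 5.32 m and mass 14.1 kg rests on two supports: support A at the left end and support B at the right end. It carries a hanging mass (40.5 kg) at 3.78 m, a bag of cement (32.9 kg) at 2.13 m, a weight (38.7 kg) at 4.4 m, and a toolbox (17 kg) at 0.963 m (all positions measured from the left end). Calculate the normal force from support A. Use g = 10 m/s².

Choose support B as the axis so its reaction then has zero moment arm.
Beam weight: 14.1 × 10 = 141 N down at 2.66 m → arm 2.66 m, τ = 141 × 2.66 = 375.1 N·m counterclockwise.
Hanging mass: 40.5 × 10 = 405 N down at 3.78 m → arm 1.54 m, τ = 405 × 1.54 = 623.7 N·m counterclockwise.
Bag of cement: 32.9 × 10 = 329 N down at 2.13 m → arm 3.19 m, τ = 329 × 3.19 = 1050 N·m counterclockwise.
Weight: 38.7 × 10 = 387 N down at 4.4 m → arm 0.92 m, τ = 387 × 0.92 = 356 N·m counterclockwise.
Toolbox: 17 × 10 = 170 N down at 0.963 m → arm 4.357 m, τ = 170 × 4.357 = 740.7 N·m counterclockwise.
Net load moment about support B = 3146 N·m counterclockwise.
Reaction R at support A is upward at 0 m, arm 5.32 m → moment R × 5.32 clockwise.
Balancing moments: R × 5.32 = 3146, giving R = 591 N.

R_A ≈ 591 N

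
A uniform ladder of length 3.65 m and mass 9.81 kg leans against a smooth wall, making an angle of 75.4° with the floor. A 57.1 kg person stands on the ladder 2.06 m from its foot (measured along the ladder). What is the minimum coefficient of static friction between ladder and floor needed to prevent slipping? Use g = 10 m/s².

μ_min ≈ 0.145

Choose the foot of the ladder as the axis so the floor normal and friction both act there and drop out.
Ladder weight 9.81×10 = 98.1 N acts at 1.825 m along the ladder; its horizontal arm is 1.825·cos75.4° = 0.46 m → τ = 45.13 N·m clockwise.
Person: 57.1×10 = 571 N at 2.06 m → arm 0.5193 m → τ = 296.5 N·m clockwise.
Wall normal N acts horizontally at the top; its moment arm is the height L sinθ = 3.65·sin75.4° = 3.532 m, counterclockwise.
Στ = 0 ⇒ N × 3.532 = 341.6 ⇒ N = 96.72 N.
ΣFx = 0 ⇒ f = N_wall = 96.72 N. ΣFy = 0 ⇒ N_floor = 669.1 N.
μ_min = f / N_floor = 96.72 / 669.1 = 0.145.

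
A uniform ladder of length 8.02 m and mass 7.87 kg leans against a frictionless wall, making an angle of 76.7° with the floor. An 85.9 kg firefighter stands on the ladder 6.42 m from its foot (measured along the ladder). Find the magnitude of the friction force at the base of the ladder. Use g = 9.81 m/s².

Taking torques about the foot of the ladder:
Ladder weight 7.87×9.81 = 77.2 N acts at 4.01 m along the ladder; its horizontal arm is 4.01·cos76.7° = 0.9225 m → τ = 71.22 N·m clockwise.
Firefighter: 85.9×9.81 = 842.7 N at 6.42 m → arm 1.477 m → τ = 1245 N·m clockwise.
Wall normal N acts horizontally at the top; its moment arm is the height L sinθ = 8.02·sin76.7° = 7.805 m, counterclockwise.
Setting net torque to zero: N × 7.805 = 1316 → N = 169 N.
ΣFx = 0: friction at the foot balances the wall's push, so f = N_wall = 169 N.

f ≈ 169 N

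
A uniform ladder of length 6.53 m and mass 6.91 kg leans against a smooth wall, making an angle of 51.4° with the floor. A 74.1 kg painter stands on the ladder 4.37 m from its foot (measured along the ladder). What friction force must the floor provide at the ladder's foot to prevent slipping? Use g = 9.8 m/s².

f ≈ 415 N

About the foot of the ladder:
Ladder weight 6.91×9.8 = 67.72 N acts at 3.265 m along the ladder; its horizontal arm is 3.265·cos51.4° = 2.037 m → τ = 137.9 N·m clockwise.
Painter: 74.1×9.8 = 726.2 N at 4.37 m → arm 2.726 m → τ = 1980 N·m clockwise.
Wall normal N acts horizontally at the top; its moment arm is the height L sinθ = 6.53·sin51.4° = 5.103 m, counterclockwise.
Στ = 0 ⇒ N × 5.103 = 2118 ⇒ N = 415 N.
ΣFx = 0: friction at the foot balances the wall's push, so f = N_wall = 415 N.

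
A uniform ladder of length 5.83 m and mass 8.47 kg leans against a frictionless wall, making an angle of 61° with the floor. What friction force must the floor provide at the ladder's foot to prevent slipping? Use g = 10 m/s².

f ≈ 23.5 N

Choose the foot of the ladder as the axis so the floor normal and friction both act there and drop out.
Ladder weight 8.47×10 = 84.7 N acts at 2.915 m along the ladder; its horizontal arm is 2.915·cos61° = 1.413 m → τ = 119.7 N·m clockwise.
Wall normal N acts horizontally at the top; its moment arm is the height L sinθ = 5.83·sin61° = 5.099 m, counterclockwise.
Balancing moments: N × 5.099 = 119.7, giving N = 23.5 N.
ΣFx = 0: friction at the foot balances the wall's push, so f = N_wall = 23.5 N.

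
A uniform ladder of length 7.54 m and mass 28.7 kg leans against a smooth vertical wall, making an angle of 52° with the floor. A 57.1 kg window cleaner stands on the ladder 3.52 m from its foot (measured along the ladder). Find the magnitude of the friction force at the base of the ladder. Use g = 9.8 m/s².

Taking torques about the foot of the ladder:
Ladder weight 28.7×9.8 = 281.3 N acts at 3.77 m along the ladder; its horizontal arm is 3.77·cos52° = 2.321 m → τ = 652.9 N·m clockwise.
Window cleaner: 57.1×9.8 = 559.6 N at 3.52 m → arm 2.167 m → τ = 1213 N·m clockwise.
Wall normal N acts horizontally at the top; its moment arm is the height L sinθ = 7.54·sin52° = 5.942 m, counterclockwise.
For rotational equilibrium, N × 5.942 = 1866, so N = 314 N.
ΣFx = 0: friction at the foot balances the wall's push, so f = N_wall = 314 N.

f ≈ 314 N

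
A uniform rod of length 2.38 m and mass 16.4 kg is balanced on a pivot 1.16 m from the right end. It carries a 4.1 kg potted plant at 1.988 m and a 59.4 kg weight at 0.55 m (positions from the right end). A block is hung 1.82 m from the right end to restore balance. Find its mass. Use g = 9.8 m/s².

Choose the pivot (at 1.16 m from the right end) as the axis so the support reaction has zero arm there.
Beam weight: 16.4 × 9.8 = 160.7 N down at 1.19 m → arm 0.03 m, τ = 160.7 × 0.03 = 4.821 N·m counterclockwise.
Potted plant: 4.1 × 9.8 = 40.18 N down at 1.988 m → arm 0.828 m, τ = 40.18 × 0.828 = 33.27 N·m counterclockwise.
Weight: 59.4 × 9.8 = 582.1 N down at 0.55 m → arm 0.61 m, τ = 582.1 × 0.61 = 355.1 N·m clockwise.
Net moment of known loads = 317 N·m clockwise.
An unknown mass m at 1.82 m has arm 0.66 m; its moment is m·g·0.66 counterclockwise.
Balancing moments: m × 9.8 × 0.66 = 317, giving m = 317 / (9.8 × 0.66) = 49 kg.

m ≈ 49 kg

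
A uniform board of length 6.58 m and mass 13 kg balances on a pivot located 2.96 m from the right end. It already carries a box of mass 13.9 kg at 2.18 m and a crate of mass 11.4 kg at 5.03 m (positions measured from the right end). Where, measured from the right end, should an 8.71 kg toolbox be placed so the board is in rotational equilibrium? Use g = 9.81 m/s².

x ≈ 1 m from the right end

Take moments about the pivot (at 2.96 m from the right end).
Beam weight: 13 × 9.81 = 127.5 N down at 3.29 m → arm 0.33 m, τ = 127.5 × 0.33 = 42.08 N·m counterclockwise.
Box: 13.9 × 9.81 = 136.4 N down at 2.18 m → arm 0.78 m, τ = 136.4 × 0.78 = 106.4 N·m clockwise.
Crate: 11.4 × 9.81 = 111.8 N down at 5.03 m → arm 2.07 m, τ = 111.8 × 2.07 = 231.4 N·m counterclockwise.
Net moment of existing loads = 167.1 N·m counterclockwise.
The toolbox weighs 8.71 × 9.81 = 85.45 N and must supply an equal clockwise moment, so its lever arm about the pivot is 167.1 / 85.45 = 1.96 m.
That puts it at 2.96 − 1.96 = 1 m from the right end.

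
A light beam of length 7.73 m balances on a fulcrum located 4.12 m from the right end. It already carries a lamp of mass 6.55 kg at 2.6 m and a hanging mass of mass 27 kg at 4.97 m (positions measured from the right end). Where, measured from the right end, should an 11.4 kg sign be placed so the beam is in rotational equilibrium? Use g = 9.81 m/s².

x ≈ 2.98 m from the right end

About the fulcrum (at 4.12 m from the right end):
Lamp: 6.55 × 9.81 = 64.26 N down at 2.6 m → arm 1.52 m, τ = 64.26 × 1.52 = 97.68 N·m clockwise.
Hanging mass: 27 × 9.81 = 264.9 N down at 4.97 m → arm 0.85 m, τ = 264.9 × 0.85 = 225.2 N·m counterclockwise.
Net moment of existing loads = 127.5 N·m counterclockwise.
The sign weighs 11.4 × 9.81 = 111.8 N and must supply an equal clockwise moment, so its lever arm about the fulcrum is 127.5 / 111.8 = 1.14 m.
That puts it at 4.12 − 1.14 = 2.98 m from the right end.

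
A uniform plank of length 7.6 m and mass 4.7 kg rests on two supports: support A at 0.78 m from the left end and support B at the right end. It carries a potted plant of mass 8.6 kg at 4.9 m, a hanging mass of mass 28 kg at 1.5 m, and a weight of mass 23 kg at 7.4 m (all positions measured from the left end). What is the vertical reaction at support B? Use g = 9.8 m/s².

Taking torques about support A:
Beam weight: 4.7 × 9.8 = 46.06 N down at 3.8 m → arm 3.02 m, τ = 46.06 × 3.02 = 139.1 N·m clockwise.
Potted plant: 8.6 × 9.8 = 84.28 N down at 4.9 m → arm 4.12 m, τ = 84.28 × 4.12 = 347.2 N·m clockwise.
Hanging mass: 28 × 9.8 = 274.4 N down at 1.5 m → arm 0.72 m, τ = 274.4 × 0.72 = 197.6 N·m clockwise.
Weight: 23 × 9.8 = 225.4 N down at 7.4 m → arm 6.62 m, τ = 225.4 × 6.62 = 1492 N·m clockwise.
Net load moment about support A = 2176 N·m clockwise.
Reaction R at support B is upward at 7.6 m, arm 6.82 m → moment R × 6.82 counterclockwise.
For rotational equilibrium, R × 6.82 = 2176, so R = 319 N.

R_B ≈ 319 N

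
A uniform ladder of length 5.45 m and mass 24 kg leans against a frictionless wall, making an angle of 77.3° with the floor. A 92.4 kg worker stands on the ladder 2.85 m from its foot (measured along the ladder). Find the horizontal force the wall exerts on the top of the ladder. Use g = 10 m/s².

N_wall ≈ 136 N

Sum moments about the foot of the ladder (the floor normal and friction both act there and drop out).
Ladder weight 24×10 = 240 N acts at 2.725 m along the ladder; its horizontal arm is 2.725·cos77.3° = 0.5991 m → τ = 143.8 N·m clockwise.
Worker: 92.4×10 = 924 N at 2.85 m → arm 0.6266 m → τ = 579 N·m clockwise.
Wall normal N acts horizontally at the top; its moment arm is the height L sinθ = 5.45·sin77.3° = 5.317 m, counterclockwise.
Setting net torque to zero: N × 5.317 = 722.8 → N = 136 N.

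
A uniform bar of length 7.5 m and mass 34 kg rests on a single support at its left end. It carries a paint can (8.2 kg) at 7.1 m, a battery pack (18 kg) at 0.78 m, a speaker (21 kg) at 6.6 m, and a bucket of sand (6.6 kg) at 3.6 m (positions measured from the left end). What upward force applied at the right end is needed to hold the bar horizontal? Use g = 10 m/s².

Choose the left end as the axis so the unknown pivot reaction has zero arm there.
Beam weight: 34 × 10 = 340 N down at 3.75 m → arm 3.75 m, τ = 340 × 3.75 = 1275 N·m clockwise.
Paint can: 8.2 × 10 = 82 N down at 7.1 m → arm 7.1 m, τ = 82 × 7.1 = 582.2 N·m clockwise.
Battery pack: 18 × 10 = 180 N down at 0.78 m → arm 0.78 m, τ = 180 × 0.78 = 140.4 N·m clockwise.
Speaker: 21 × 10 = 210 N down at 6.6 m → arm 6.6 m, τ = 210 × 6.6 = 1386 N·m clockwise.
Bucket of sand: 6.6 × 10 = 66 N down at 3.6 m → arm 3.6 m, τ = 66 × 3.6 = 237.6 N·m clockwise.
Net moment of the loads = 3621 N·m clockwise.
The upward force F acts at the right end, arm 7.5 m, giving F × 7.5 counterclockwise.
Στ = 0 ⇒ F × 7.5 = 3621 ⇒ F = 3621 / 7.5 = 483 N.

F ≈ 483 N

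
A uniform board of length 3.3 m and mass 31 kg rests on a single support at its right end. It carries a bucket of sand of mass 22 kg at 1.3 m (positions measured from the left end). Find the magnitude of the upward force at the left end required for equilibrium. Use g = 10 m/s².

F ≈ 288 N

Taking torques about the right end:
Beam weight: 31 × 10 = 310 N down at 1.65 m → arm 1.65 m, τ = 310 × 1.65 = 511.5 N·m counterclockwise.
Bucket of sand: 22 × 10 = 220 N down at 1.3 m → arm 2 m, τ = 220 × 2 = 440 N·m counterclockwise.
Net moment of the loads = 951.5 N·m counterclockwise.
The upward force F acts at the left end, arm 3.3 m, giving F × 3.3 clockwise.
Στ = 0 ⇒ F × 3.3 = 951.5 ⇒ F = 951.5 / 3.3 = 288 N.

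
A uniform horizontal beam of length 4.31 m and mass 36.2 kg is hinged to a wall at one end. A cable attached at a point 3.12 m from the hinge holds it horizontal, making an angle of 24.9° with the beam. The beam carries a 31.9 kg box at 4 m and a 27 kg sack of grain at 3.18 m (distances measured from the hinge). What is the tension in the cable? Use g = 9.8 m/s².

Take moments about the hinge.
Beam weight: 36.2 × 9.8 = 354.8 N down at 2.155 m → arm 2.155 m, τ = 354.8 × 2.155 = 764.6 N·m clockwise.
Box: 31.9 × 9.8 = 312.6 N down at 4 m → arm 4 m, τ = 312.6 × 4 = 1250 N·m clockwise.
Sack of grain: 27 × 9.8 = 264.6 N down at 3.18 m → arm 3.18 m, τ = 264.6 × 3.18 = 841.4 N·m clockwise.
Total clockwise load moment = 2856 N·m.
The cable tension T acts at 3.12 m; only its component perpendicular to the beam, T sinθ, produces torque. sin 24.9° = 0.421.
Setting net torque to zero: T × 3.12 × 0.421 = 2856 → T = 2856 / 1.314 = 2170 N.

T ≈ 2170 N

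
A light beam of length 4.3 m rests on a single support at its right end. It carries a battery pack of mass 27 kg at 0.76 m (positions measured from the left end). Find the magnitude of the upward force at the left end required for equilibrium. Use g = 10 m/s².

F ≈ 222 N

Choose the right end as the axis so the unknown pivot reaction has zero arm there.
Battery pack: 27 × 10 = 270 N down at 0.76 m → arm 3.54 m, τ = 270 × 3.54 = 955.8 N·m counterclockwise.
Net moment of the loads = 955.8 N·m counterclockwise.
The upward force F acts at the left end, arm 4.3 m, giving F × 4.3 clockwise.
Στ = 0 ⇒ F × 4.3 = 955.8 ⇒ F = 955.8 / 4.3 = 222 N.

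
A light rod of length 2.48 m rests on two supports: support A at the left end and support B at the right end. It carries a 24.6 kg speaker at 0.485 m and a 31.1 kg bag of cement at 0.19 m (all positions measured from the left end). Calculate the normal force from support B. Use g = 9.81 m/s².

R_B ≈ 70.6 N

About support A:
Speaker: 24.6 × 9.81 = 241.3 N down at 0.485 m → arm 0.485 m, τ = 241.3 × 0.485 = 117 N·m clockwise.
Bag of cement: 31.1 × 9.81 = 305.1 N down at 0.19 m → arm 0.19 m, τ = 305.1 × 0.19 = 57.97 N·m clockwise.
Net load moment about support A = 175 N·m clockwise.
Reaction R at support B is upward at 2.48 m, arm 2.48 m → moment R × 2.48 counterclockwise.
Στ = 0 ⇒ R × 2.48 = 175 ⇒ R = 70.6 N.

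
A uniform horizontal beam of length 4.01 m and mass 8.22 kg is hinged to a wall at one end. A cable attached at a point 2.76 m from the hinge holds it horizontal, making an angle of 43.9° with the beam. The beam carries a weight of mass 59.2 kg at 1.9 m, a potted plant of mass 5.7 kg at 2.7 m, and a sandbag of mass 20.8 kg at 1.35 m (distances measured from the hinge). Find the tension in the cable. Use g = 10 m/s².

About the hinge:
Beam weight: 8.22 × 10 = 82.2 N down at 2.005 m → arm 2.005 m, τ = 82.2 × 2.005 = 164.8 N·m clockwise.
Weight: 59.2 × 10 = 592 N down at 1.9 m → arm 1.9 m, τ = 592 × 1.9 = 1125 N·m clockwise.
Potted plant: 5.7 × 10 = 57 N down at 2.7 m → arm 2.7 m, τ = 57 × 2.7 = 153.9 N·m clockwise.
Sandbag: 20.8 × 10 = 208 N down at 1.35 m → arm 1.35 m, τ = 208 × 1.35 = 280.8 N·m clockwise.
Total clockwise load moment = 1724 N·m.
The cable tension T acts at 2.76 m; only its component perpendicular to the beam, T sinθ, produces torque. sin 43.9° = 0.6934.
For rotational equilibrium, T × 2.76 × 0.6934 = 1724, so T = 1724 / 1.914 = 901 N.

T ≈ 901 N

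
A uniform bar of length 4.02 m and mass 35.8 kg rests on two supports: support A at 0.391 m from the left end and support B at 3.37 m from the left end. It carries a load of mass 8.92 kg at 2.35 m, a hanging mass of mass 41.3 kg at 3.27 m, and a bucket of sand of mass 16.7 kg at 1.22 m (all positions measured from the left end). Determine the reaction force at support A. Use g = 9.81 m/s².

Take moments about support B.
Beam weight: 35.8 × 9.81 = 351.2 N down at 2.01 m → arm 1.36 m, τ = 351.2 × 1.36 = 477.6 N·m counterclockwise.
Load: 8.92 × 9.81 = 87.51 N down at 2.35 m → arm 1.02 m, τ = 87.51 × 1.02 = 89.26 N·m counterclockwise.
Hanging mass: 41.3 × 9.81 = 405.2 N down at 3.27 m → arm 0.1 m, τ = 405.2 × 0.1 = 40.52 N·m counterclockwise.
Bucket of sand: 16.7 × 9.81 = 163.8 N down at 1.22 m → arm 2.15 m, τ = 163.8 × 2.15 = 352.2 N·m counterclockwise.
Net load moment about support B = 959.6 N·m counterclockwise.
Reaction R at support A is upward at 0.391 m, arm 2.979 m → moment R × 2.979 clockwise.
Balancing moments: R × 2.979 = 959.6, giving R = 322 N.

R_A ≈ 322 N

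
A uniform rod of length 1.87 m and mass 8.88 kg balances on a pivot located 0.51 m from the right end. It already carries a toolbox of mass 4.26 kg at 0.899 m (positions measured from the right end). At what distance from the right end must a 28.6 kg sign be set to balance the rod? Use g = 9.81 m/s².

x ≈ 0.32 m from the right end

Taking torques about the pivot (at 0.51 m from the right end):
Beam weight: 8.88 × 9.81 = 87.11 N down at 0.935 m → arm 0.425 m, τ = 87.11 × 0.425 = 37.02 N·m counterclockwise.
Toolbox: 4.26 × 9.81 = 41.79 N down at 0.899 m → arm 0.389 m, τ = 41.79 × 0.389 = 16.26 N·m counterclockwise.
Net moment of existing loads = 53.28 N·m counterclockwise.
The sign weighs 28.6 × 9.81 = 280.6 N and must supply an equal clockwise moment, so its lever arm about the pivot is 53.28 / 280.6 = 0.19 m.
That puts it at 0.51 − 0.19 = 0.32 m from the right end.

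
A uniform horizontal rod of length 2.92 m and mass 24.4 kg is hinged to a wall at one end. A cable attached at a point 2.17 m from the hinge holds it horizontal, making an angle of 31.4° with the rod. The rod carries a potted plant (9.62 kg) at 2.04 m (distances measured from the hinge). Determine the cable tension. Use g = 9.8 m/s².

T ≈ 479 N

Choose the hinge as the axis so the unknown hinge reaction has zero arm there.
Beam weight: 24.4 × 9.8 = 239.1 N down at 1.46 m → arm 1.46 m, τ = 239.1 × 1.46 = 349.1 N·m clockwise.
Potted plant: 9.62 × 9.8 = 94.28 N down at 2.04 m → arm 2.04 m, τ = 94.28 × 2.04 = 192.3 N·m clockwise.
Total clockwise load moment = 541.4 N·m.
The cable tension T acts at 2.17 m; only its component perpendicular to the rod, T sinθ, produces torque. sin 31.4° = 0.521.
For rotational equilibrium, T × 2.17 × 0.521 = 541.4, so T = 541.4 / 1.131 = 479 N.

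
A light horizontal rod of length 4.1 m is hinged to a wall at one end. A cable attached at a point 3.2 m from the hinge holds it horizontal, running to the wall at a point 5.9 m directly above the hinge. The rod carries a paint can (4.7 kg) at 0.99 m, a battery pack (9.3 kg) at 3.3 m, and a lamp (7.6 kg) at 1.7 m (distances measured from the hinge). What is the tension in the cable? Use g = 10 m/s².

Take moments about the hinge.
Paint can: 4.7 × 10 = 47 N down at 0.99 m → arm 0.99 m, τ = 47 × 0.99 = 46.53 N·m clockwise.
Battery pack: 9.3 × 10 = 93 N down at 3.3 m → arm 3.3 m, τ = 93 × 3.3 = 306.9 N·m clockwise.
Lamp: 7.6 × 10 = 76 N down at 1.7 m → arm 1.7 m, τ = 76 × 1.7 = 129.2 N·m clockwise.
Total clockwise load moment = 482.6 N·m.
The cable tension T acts at 3.2 m; only its component perpendicular to the rod, T sinθ, produces torque. sinθ = h/√(h²+d²) = 5.9/√(5.9²+3.2²) = 0.879.
For rotational equilibrium, T × 3.2 × 0.879 = 482.6, so T = 482.6 / 2.813 = 172 N.

T ≈ 172 N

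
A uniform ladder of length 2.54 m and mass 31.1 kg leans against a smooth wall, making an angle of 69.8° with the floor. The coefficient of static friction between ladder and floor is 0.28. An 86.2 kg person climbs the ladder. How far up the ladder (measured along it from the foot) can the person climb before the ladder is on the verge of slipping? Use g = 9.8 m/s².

About the foot of the ladder:
Ladder weight 31.1×9.8 = 304.8 N acts at 1.27 m along the ladder; its horizontal arm is 1.27·cos69.8° = 0.4385 m → τ = 133.7 N·m clockwise.
Person weight 86.2×9.8 = 844.8 N at distance d → arm d·cos69.8° → τ = 844.8·d·0.3453 clockwise.
Wall normal N at the top has arm L sinθ = 2.384 m counterclockwise, so Στ = 0 gives N·2.384 = 133.7 + 291.7·d.
ΣFy = 0 ⇒ N_floor = 1150 N, so the maximum friction is μ_s·N_floor = 0.28×1150 = 322 N. ΣFx = 0 ⇒ N_wall = f, so at the slipping point N = 322 N.
Substituting: 322×2.384 = 133.7 + 291.7·d ⇒ d = (767.6 − 133.7) / 291.7 = 2.17 m.

d ≈ 2.17 m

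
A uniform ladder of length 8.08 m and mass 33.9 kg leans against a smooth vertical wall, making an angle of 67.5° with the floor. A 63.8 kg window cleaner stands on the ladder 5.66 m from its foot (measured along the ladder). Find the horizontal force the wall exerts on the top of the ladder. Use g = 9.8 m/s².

N_wall ≈ 250 N

Sum moments about the foot of the ladder (the floor normal and friction both act there and drop out).
Ladder weight 33.9×9.8 = 332.2 N acts at 4.04 m along the ladder; its horizontal arm is 4.04·cos67.5° = 1.546 m → τ = 513.6 N·m clockwise.
Window cleaner: 63.8×9.8 = 625.2 N at 5.66 m → arm 2.166 m → τ = 1354 N·m clockwise.
Wall normal N acts horizontally at the top; its moment arm is the height L sinθ = 8.08·sin67.5° = 7.465 m, counterclockwise.
Balancing moments: N × 7.465 = 1868, giving N = 250 N.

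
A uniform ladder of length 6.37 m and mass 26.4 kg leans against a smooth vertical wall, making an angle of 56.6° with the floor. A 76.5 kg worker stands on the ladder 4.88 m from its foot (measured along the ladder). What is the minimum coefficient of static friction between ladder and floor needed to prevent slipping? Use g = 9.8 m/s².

μ_min ≈ 0.46

Choose the foot of the ladder as the axis so the floor normal and friction both act there and drop out.
Ladder weight 26.4×9.8 = 258.7 N acts at 3.185 m along the ladder; its horizontal arm is 3.185·cos56.6° = 1.753 m → τ = 453.5 N·m clockwise.
Worker: 76.5×9.8 = 749.7 N at 4.88 m → arm 2.686 m → τ = 2014 N·m clockwise.
Wall normal N acts horizontally at the top; its moment arm is the height L sinθ = 6.37·sin56.6° = 5.318 m, counterclockwise.
Στ = 0 ⇒ N × 5.318 = 2468 ⇒ N = 464.1 N.
ΣFx = 0 ⇒ f = N_wall = 464.1 N. ΣFy = 0 ⇒ N_floor = 1008 N.
μ_min = f / N_floor = 464.1 / 1008 = 0.46.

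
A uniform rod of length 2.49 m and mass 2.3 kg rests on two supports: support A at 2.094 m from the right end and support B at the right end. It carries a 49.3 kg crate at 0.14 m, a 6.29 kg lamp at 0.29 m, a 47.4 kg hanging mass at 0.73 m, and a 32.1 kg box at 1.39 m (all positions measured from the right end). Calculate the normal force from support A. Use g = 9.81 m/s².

Taking torques about support B:
Beam weight: 2.3 × 9.81 = 22.56 N down at 1.245 m → arm 1.245 m, τ = 22.56 × 1.245 = 28.09 N·m counterclockwise.
Crate: 49.3 × 9.81 = 483.6 N down at 0.14 m → arm 0.14 m, τ = 483.6 × 0.14 = 67.7 N·m counterclockwise.
Lamp: 6.29 × 9.81 = 61.7 N down at 0.29 m → arm 0.29 m, τ = 61.7 × 0.29 = 17.89 N·m counterclockwise.
Hanging mass: 47.4 × 9.81 = 465 N down at 0.73 m → arm 0.73 m, τ = 465 × 0.73 = 339.4 N·m counterclockwise.
Box: 32.1 × 9.81 = 314.9 N down at 1.39 m → arm 1.39 m, τ = 314.9 × 1.39 = 437.7 N·m counterclockwise.
Net load moment about support B = 890.8 N·m counterclockwise.
Reaction R at support A is upward at 2.094 m, arm 2.094 m → moment R × 2.094 clockwise.
Balancing moments: R × 2.094 = 890.8, giving R = 425 N.

R_A ≈ 425 N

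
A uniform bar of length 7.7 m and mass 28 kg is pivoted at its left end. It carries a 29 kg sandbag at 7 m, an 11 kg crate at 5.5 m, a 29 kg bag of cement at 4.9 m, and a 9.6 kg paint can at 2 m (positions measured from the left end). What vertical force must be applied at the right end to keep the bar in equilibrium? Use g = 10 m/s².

F ≈ 692 N

Taking torques about the left end:
Beam weight: 28 × 10 = 280 N down at 3.85 m → arm 3.85 m, τ = 280 × 3.85 = 1078 N·m clockwise.
Sandbag: 29 × 10 = 290 N down at 7 m → arm 7 m, τ = 290 × 7 = 2030 N·m clockwise.
Crate: 11 × 10 = 110 N down at 5.5 m → arm 5.5 m, τ = 110 × 5.5 = 605 N·m clockwise.
Bag of cement: 29 × 10 = 290 N down at 4.9 m → arm 4.9 m, τ = 290 × 4.9 = 1421 N·m clockwise.
Paint can: 9.6 × 10 = 96 N down at 2 m → arm 2 m, τ = 96 × 2 = 192 N·m clockwise.
Net moment of the loads = 5326 N·m clockwise.
The upward force F acts at the right end, arm 7.7 m, giving F × 7.7 counterclockwise.
Στ = 0 ⇒ F × 7.7 = 5326 ⇒ F = 5326 / 7.7 = 692 N.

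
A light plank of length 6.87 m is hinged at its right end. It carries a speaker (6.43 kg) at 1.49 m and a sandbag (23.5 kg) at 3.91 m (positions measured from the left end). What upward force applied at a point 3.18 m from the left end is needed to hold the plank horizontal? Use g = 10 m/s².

About the right end:
Speaker: 6.43 × 10 = 64.3 N down at 1.49 m → arm 5.38 m, τ = 64.3 × 5.38 = 345.9 N·m counterclockwise.
Sandbag: 23.5 × 10 = 235 N down at 3.91 m → arm 2.96 m, τ = 235 × 2.96 = 695.6 N·m counterclockwise.
Net moment of the loads = 1042 N·m counterclockwise.
The upward force F acts at a point 3.18 m from the left end, arm 3.69 m, giving F × 3.69 clockwise.
Setting net torque to zero: F × 3.69 = 1042 → F = 1042 / 3.69 = 282 N.

F ≈ 282 N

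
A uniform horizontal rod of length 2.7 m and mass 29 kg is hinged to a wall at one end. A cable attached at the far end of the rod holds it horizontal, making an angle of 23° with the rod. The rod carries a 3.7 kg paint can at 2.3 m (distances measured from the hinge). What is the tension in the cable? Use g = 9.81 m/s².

T ≈ 443 N

Taking torques about the hinge:
Beam weight: 29 × 9.81 = 284.5 N down at 1.35 m → arm 1.35 m, τ = 284.5 × 1.35 = 384.1 N·m clockwise.
Paint can: 3.7 × 9.81 = 36.3 N down at 2.3 m → arm 2.3 m, τ = 36.3 × 2.3 = 83.49 N·m clockwise.
Total clockwise load moment = 467.6 N·m.
The cable tension T acts at 2.7 m; only its component perpendicular to the rod, T sinθ, produces torque. sin 23° = 0.3907.
Balancing moments: T × 2.7 × 0.3907 = 467.6, giving T = 467.6 / 1.055 = 443 N.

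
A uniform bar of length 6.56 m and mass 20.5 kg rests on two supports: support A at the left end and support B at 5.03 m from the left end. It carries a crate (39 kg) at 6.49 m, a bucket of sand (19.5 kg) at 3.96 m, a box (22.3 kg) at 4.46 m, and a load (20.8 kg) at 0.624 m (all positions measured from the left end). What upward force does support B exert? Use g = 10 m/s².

Taking torques about support A:
Beam weight: 20.5 × 10 = 205 N down at 3.28 m → arm 3.28 m, τ = 205 × 3.28 = 672.4 N·m clockwise.
Crate: 39 × 10 = 390 N down at 6.49 m → arm 6.49 m, τ = 390 × 6.49 = 2531 N·m clockwise.
Bucket of sand: 19.5 × 10 = 195 N down at 3.96 m → arm 3.96 m, τ = 195 × 3.96 = 772.2 N·m clockwise.
Box: 22.3 × 10 = 223 N down at 4.46 m → arm 4.46 m, τ = 223 × 4.46 = 994.6 N·m clockwise.
Load: 20.8 × 10 = 208 N down at 0.624 m → arm 0.624 m, τ = 208 × 0.624 = 129.8 N·m clockwise.
Net load moment about support A = 5100 N·m clockwise.
Reaction R at support B is upward at 5.03 m, arm 5.03 m → moment R × 5.03 counterclockwise.
Setting net torque to zero: R × 5.03 = 5100 → R = 1010 N.

R_B ≈ 1010 N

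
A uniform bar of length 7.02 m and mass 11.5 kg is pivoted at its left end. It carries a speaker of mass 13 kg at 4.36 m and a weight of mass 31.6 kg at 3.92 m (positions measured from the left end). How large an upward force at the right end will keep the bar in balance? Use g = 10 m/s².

About the left end:
Beam weight: 11.5 × 10 = 115 N down at 3.51 m → arm 3.51 m, τ = 115 × 3.51 = 403.6 N·m clockwise.
Speaker: 13 × 10 = 130 N down at 4.36 m → arm 4.36 m, τ = 130 × 4.36 = 566.8 N·m clockwise.
Weight: 31.6 × 10 = 316 N down at 3.92 m → arm 3.92 m, τ = 316 × 3.92 = 1239 N·m clockwise.
Net moment of the loads = 2209 N·m clockwise.
The upward force F acts at the right end, arm 7.02 m, giving F × 7.02 counterclockwise.
Setting net torque to zero: F × 7.02 = 2209 → F = 2209 / 7.02 = 315 N.

F ≈ 315 N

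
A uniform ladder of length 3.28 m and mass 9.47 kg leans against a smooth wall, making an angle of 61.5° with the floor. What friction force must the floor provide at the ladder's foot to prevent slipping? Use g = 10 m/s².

About the foot of the ladder:
Ladder weight 9.47×10 = 94.7 N acts at 1.64 m along the ladder; its horizontal arm is 1.64·cos61.5° = 0.7825 m → τ = 74.1 N·m clockwise.
Wall normal N acts horizontally at the top; its moment arm is the height L sinθ = 3.28·sin61.5° = 2.883 m, counterclockwise.
For rotational equilibrium, N × 2.883 = 74.1, so N = 25.7 N.
ΣFx = 0: friction at the foot balances the wall's push, so f = N_wall = 25.7 N.

f ≈ 25.7 N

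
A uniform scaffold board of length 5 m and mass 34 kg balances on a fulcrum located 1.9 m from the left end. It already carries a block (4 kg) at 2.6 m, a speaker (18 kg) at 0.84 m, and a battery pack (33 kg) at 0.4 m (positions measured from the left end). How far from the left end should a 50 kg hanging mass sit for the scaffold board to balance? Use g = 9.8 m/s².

x ≈ 2.81 m from the left end

Choose the fulcrum (at 1.9 m from the left end) as the axis so the support reaction has zero arm there.
Beam weight: 34 × 9.8 = 333.2 N down at 2.5 m → arm 0.6 m, τ = 333.2 × 0.6 = 199.9 N·m clockwise.
Block: 4 × 9.8 = 39.2 N down at 2.6 m → arm 0.7 m, τ = 39.2 × 0.7 = 27.44 N·m clockwise.
Speaker: 18 × 9.8 = 176.4 N down at 0.84 m → arm 1.06 m, τ = 176.4 × 1.06 = 187 N·m counterclockwise.
Battery pack: 33 × 9.8 = 323.4 N down at 0.4 m → arm 1.5 m, τ = 323.4 × 1.5 = 485.1 N·m counterclockwise.
Net moment of existing loads = 444.8 N·m counterclockwise.
The hanging mass weighs 50 × 9.8 = 490 N and must supply an equal clockwise moment, so its lever arm about the fulcrum is 444.8 / 490 = 0.908 m.
That puts it at 1.9 + 0.908 = 2.81 m from the left end.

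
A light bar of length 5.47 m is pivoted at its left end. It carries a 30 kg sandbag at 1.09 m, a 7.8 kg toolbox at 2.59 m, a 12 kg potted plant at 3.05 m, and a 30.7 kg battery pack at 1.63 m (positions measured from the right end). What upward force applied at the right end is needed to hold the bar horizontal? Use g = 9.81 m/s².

F ≈ 539 N

Taking torques about the left end:
Sandbag: 30 × 9.81 = 294.3 N down at 1.09 m → arm 4.38 m, τ = 294.3 × 4.38 = 1289 N·m clockwise.
Toolbox: 7.8 × 9.81 = 76.52 N down at 2.59 m → arm 2.88 m, τ = 76.52 × 2.88 = 220.4 N·m clockwise.
Potted plant: 12 × 9.81 = 117.7 N down at 3.05 m → arm 2.42 m, τ = 117.7 × 2.42 = 284.8 N·m clockwise.
Battery pack: 30.7 × 9.81 = 301.2 N down at 1.63 m → arm 3.84 m, τ = 301.2 × 3.84 = 1157 N·m clockwise.
Net moment of the loads = 2951 N·m clockwise.
The upward force F acts at the right end, arm 5.47 m, giving F × 5.47 counterclockwise.
For rotational equilibrium, F × 5.47 = 2951, so F = 2951 / 5.47 = 539 N.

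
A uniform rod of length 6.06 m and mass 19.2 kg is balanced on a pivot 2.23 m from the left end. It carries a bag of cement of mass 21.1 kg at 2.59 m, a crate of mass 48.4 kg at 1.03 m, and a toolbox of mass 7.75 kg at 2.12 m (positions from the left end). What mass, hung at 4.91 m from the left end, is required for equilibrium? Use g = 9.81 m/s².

m ≈ 13.4 kg

About the pivot (at 2.23 m from the left end):
Beam weight: 19.2 × 9.81 = 188.4 N down at 3.03 m → arm 0.8 m, τ = 188.4 × 0.8 = 150.7 N·m clockwise.
Bag of cement: 21.1 × 9.81 = 207 N down at 2.59 m → arm 0.36 m, τ = 207 × 0.36 = 74.52 N·m clockwise.
Crate: 48.4 × 9.81 = 474.8 N down at 1.03 m → arm 1.2 m, τ = 474.8 × 1.2 = 569.8 N·m counterclockwise.
Toolbox: 7.75 × 9.81 = 76.03 N down at 2.12 m → arm 0.11 m, τ = 76.03 × 0.11 = 8.363 N·m counterclockwise.
Net moment of known loads = 352.9 N·m counterclockwise.
An unknown mass m at 4.91 m has arm 2.68 m; its moment is m·g·2.68 clockwise.
Setting net torque to zero: m × 9.81 × 2.68 = 352.9 → m = 352.9 / (9.81 × 2.68) = 13.4 kg.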